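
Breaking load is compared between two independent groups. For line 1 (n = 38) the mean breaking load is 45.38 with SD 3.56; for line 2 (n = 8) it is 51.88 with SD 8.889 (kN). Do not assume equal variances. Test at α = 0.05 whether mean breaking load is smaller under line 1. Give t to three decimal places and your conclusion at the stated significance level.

Let group 1 = line 1, group 2 = line 2. H0: μ_1 = μ_2; H1: μ_1 < μ_2 (Welch's two-sample t-test, left-tailed).
t = (x̄_1 − x̄_2)/√(s_1²/n_1 + s_2²/n_2) = (45.38 − 51.88)/√(3.56²/38 + 8.889²/8) = -2.034
Welch–Satterthwaite df ≈ 7.48
p-value = P(T ≤ -2.034) ≈ 0.0394
Since p ≈ 0.0394 < α = 0.05, reject H0; the evidence is statistically significant.

t = -2.034; reject H0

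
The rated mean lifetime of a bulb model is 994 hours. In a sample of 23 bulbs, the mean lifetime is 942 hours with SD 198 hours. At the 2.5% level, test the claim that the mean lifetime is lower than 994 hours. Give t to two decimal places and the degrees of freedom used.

H0: μ = 994; H1: μ < 994 (one-sample t-test, left-tailed).
t = (x̄ − μ₀)/(s/√n) = (942 − 994)/(198/√23) = -1.26
df = n − 1 = 22
p-value = P(T ≤ -1.26) ≈ 0.111
Since p ≈ 0.111 > α = 0.025, fail to reject H0; the data do not provide sufficient evidence against H0.

t = -1.26, df = 22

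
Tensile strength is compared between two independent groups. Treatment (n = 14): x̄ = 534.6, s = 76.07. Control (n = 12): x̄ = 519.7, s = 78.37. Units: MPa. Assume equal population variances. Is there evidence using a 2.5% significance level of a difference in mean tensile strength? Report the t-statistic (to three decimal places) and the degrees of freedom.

t = 0.491, df = 24

Let group 1 = treatment, group 2 = control. H0: μ_1 = μ_2; H1: μ_1 ≠ μ_2 (two-sample pooled-variance t-test, two-sided).
s_p² = [(14−1)·76.07² + (12−1)·78.37²]/(14+12−2) = 5949.45
t = (534.6 − 519.7)/√[5949.45·(1/14 + 1/12)] = 0.491
df = n₁ + n₂ − 2 = 24
Two-sided p-value ≈ 0.6279
Since p ≈ 0.6279 > α = 0.025, fail to reject H0; the evidence is not statistically significant.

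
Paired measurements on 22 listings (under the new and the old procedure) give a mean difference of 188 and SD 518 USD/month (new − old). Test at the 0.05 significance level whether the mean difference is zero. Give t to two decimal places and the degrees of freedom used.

t = 1.70, df = 21

H0: μ_d = 0; H1: μ_d ≠ 0 (paired t-test on the differences, two-sided).
t = d̄/(s_d/√n) = 188/(518/√22) = 1.70
df = n − 1 = 21
Two-sided p-value ≈ 0.1035
Since p ≈ 0.1035 > α = 0.05, fail to reject H0; the evidence is not statistically significant.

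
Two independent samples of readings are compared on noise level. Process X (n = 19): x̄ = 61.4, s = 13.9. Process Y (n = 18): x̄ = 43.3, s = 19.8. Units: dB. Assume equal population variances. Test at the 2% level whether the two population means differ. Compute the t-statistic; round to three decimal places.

Let group 1 = process X, group 2 = process Y. H0: μ_1 = μ_2; H1: μ_1 ≠ μ_2 (two-sample pooled-variance t-test, two-sided).
s_p² = [(19−1)·13.9² + (18−1)·19.8²]/(19+18−2) = 289.785
t = (61.4 − 43.3)/√[289.785·(1/19 + 1/18)] = 3.233
df = n₁ + n₂ − 2 = 35
Two-sided p-value ≈ 0.0027
Since p ≈ 0.0027 < α = 0.02, reject H0; the evidence is statistically significant.

3.233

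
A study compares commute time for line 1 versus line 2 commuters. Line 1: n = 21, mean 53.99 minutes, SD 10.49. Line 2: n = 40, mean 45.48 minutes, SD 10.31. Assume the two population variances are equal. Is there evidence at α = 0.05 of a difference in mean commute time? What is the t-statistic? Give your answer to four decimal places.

3.0449

Let group 1 = line 1, group 2 = line 2. H0: μ_1 = μ_2; H1: μ_1 ≠ μ_2 (two-sample pooled-variance t-test, two-sided).
s_p² = [(21−1)·10.49² + (40−1)·10.31²]/(21+40−2) = 107.565
t = (53.99 − 45.48)/√[107.565·(1/21 + 1/40)] = 3.0449
df = n₁ + n₂ − 2 = 59
Two-sided p-value ≈ 0.0035
Since p ≈ 0.0035 < α = 0.05, reject H0; the evidence is statistically significant.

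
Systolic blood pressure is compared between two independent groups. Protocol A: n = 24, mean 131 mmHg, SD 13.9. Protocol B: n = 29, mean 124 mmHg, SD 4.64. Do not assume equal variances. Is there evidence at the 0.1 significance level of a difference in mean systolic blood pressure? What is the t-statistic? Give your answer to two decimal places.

2.36

Let group 1 = protocol A, group 2 = protocol B. H0: μ_1 = μ_2; H1: μ_1 ≠ μ_2 (Welch's two-sample t-test, two-sided).
t = (x̄_1 − x̄_2)/√(s_1²/n_1 + s_2²/n_2) = (131 − 124)/√(13.9²/24 + 4.64²/29) = 2.36
Welch–Satterthwaite df ≈ 27.25
Two-sided p-value ≈ 0.0256
Since p ≈ 0.0256 < α = 0.1, reject H0; the data support H1.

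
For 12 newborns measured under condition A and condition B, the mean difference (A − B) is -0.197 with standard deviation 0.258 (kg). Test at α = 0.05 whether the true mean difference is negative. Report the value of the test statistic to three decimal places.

-2.645

H0: μ_d = 0; H1: μ_d < 0 (paired t-test on the differences, left-tailed).
t = d̄/(s_d/√n) = -0.197/(0.258/√12) = -2.645
df = n − 1 = 11
p-value = P(T ≤ -2.645) ≈ 0.011
Since p ≈ 0.011 < α = 0.05, reject H0; the data support H1.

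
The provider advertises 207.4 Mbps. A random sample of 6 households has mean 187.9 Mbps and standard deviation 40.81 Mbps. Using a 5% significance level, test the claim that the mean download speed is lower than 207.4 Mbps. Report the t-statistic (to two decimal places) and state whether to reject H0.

H0: μ = 207.4; H1: μ < 207.4 (one-sample t-test, left-tailed).
t = (x̄ − μ₀)/(s/√n) = (187.9 − 207.4)/(40.81/√6) = -1.17
df = n − 1 = 5
p-value = P(T ≤ -1.17) ≈ 0.147
Since p ≈ 0.147 > α = 0.05, fail to reject H0; the data do not provide sufficient evidence against H0.

t = -1.17; fail to reject H0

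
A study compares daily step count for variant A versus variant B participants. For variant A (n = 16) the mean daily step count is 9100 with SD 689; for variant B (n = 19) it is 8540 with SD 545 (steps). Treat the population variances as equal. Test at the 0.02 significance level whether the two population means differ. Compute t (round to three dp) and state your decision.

Let group 1 = variant A, group 2 = variant B. H0: μ_1 = μ_2; H1: μ_1 ≠ μ_2 (two-sample pooled-variance t-test, two-sided).
s_p² = [(16−1)·689² + (19−1)·545²]/(16+19−2) = 377796
t = (9100 − 8540)/√[377796·(1/16 + 1/19)] = 2.685
df = n₁ + n₂ − 2 = 33
Two-sided p-value ≈ 0.0113
Since p ≈ 0.0113 < α = 0.02, reject H0; the evidence is statistically significant.

t = 2.685; reject H0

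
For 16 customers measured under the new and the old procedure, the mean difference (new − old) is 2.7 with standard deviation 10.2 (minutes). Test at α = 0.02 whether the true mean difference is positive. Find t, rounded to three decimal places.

H0: μ_d = 0; H1: μ_d > 0 (paired t-test on the differences, right-tailed).
t = d̄/(s_d/√n) = 2.7/(10.2/√16) = 1.059
df = n − 1 = 15
p-value = P(T ≥ 1.059) ≈ 0.1532
Since p ≈ 0.1532 > α = 0.02, fail to reject H0; the data do not provide sufficient evidence against H0.

1.059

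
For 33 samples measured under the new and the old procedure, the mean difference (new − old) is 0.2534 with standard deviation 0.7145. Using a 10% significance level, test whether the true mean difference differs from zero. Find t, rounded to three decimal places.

2.037

H0: μ_d = 0; H1: μ_d ≠ 0 (paired t-test on the differences, two-sided).
t = d̄/(s_d/√n) = 0.2534/(0.7145/√33) = 2.037
df = n − 1 = 32
Two-sided p-value ≈ 0.050
Since p ≈ 0.050 < α = 0.1, reject H0; the data support H1.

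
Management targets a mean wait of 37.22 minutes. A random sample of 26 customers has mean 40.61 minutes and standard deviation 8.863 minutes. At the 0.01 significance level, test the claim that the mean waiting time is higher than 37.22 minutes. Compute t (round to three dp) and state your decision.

H0: μ = 37.22; H1: μ > 37.22 (one-sample t-test, right-tailed).
t = (x̄ − μ₀)/(s/√n) = (40.61 − 37.22)/(8.863/√26) = 1.950
df = n − 1 = 25
p-value = P(T ≥ 1.950) ≈ 0.031
Since p ≈ 0.031 > α = 0.01, fail to reject H0; the data do not provide sufficient evidence against H0.

t = 1.950; fail to reject H0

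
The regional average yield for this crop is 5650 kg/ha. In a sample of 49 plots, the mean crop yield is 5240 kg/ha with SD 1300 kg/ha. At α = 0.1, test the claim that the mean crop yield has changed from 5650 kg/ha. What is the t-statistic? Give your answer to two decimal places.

-2.21

H0: μ = 5650; H1: μ ≠ 5650 (one-sample t-test, two-sided).
t = (x̄ − μ₀)/(s/√n) = (5240 − 5650)/(1300/√49) = -2.21
df = n − 1 = 48
Two-sided p-value ≈ 0.032
Since p ≈ 0.032 < α = 0.1, reject H0; the evidence is statistically significant.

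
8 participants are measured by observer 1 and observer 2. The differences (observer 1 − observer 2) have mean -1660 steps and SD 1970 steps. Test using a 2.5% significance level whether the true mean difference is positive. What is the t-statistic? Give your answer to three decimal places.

H0: μ_d = 0; H1: μ_d > 0 (paired t-test on the differences, right-tailed).
t = d̄/(s_d/√n) = -1660/(1970/√8) = -2.383
df = n − 1 = 7
p-value = P(T ≥ -2.383) ≈ 0.976
Since p ≈ 0.976 > α = 0.025, fail to reject H0; the data do not provide sufficient evidence against H0.

-2.383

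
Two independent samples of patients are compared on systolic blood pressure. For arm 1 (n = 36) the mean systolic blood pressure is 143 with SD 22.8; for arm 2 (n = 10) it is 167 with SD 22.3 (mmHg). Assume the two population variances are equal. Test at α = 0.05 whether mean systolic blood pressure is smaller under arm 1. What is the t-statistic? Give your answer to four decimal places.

-2.9579

Let group 1 = arm 1, group 2 = arm 2. H0: μ_1 = μ_2; H1: μ_1 < μ_2 (two-sample pooled-variance t-test, left-tailed).
s_p² = [(36−1)·22.8² + (10−1)·22.3²]/(36+10−2) = 515.228
t = (143 − 167)/√[515.228·(1/36 + 1/10)] = -2.9579
df = n₁ + n₂ − 2 = 44
p-value = P(T ≤ -2.9579) ≈ 0.0025
Since p ≈ 0.0025 < α = 0.05, reject H0; the evidence is statistically significant.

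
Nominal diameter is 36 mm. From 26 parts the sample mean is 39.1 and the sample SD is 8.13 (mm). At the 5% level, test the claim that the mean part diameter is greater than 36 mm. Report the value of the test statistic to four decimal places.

1.9443

H0: μ = 36; H1: μ > 36 (one-sample t-test, right-tailed).
t = (x̄ − μ₀)/(s/√n) = (39.1 − 36)/(8.13/√26) = 1.9443
df = n − 1 = 25
p-value = P(T ≥ 1.9443) ≈ 0.0316
Since p ≈ 0.0316 < α = 0.05, reject H0; the data support H1.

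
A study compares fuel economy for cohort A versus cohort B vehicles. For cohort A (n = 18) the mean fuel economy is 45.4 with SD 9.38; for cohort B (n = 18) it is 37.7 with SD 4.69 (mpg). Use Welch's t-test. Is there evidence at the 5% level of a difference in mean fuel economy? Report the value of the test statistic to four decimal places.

Let group 1 = cohort A, group 2 = cohort B. H0: μ_1 = μ_2; H1: μ_1 ≠ μ_2 (Welch's two-sample t-test, two-sided).
t = (x̄_1 − x̄_2)/√(s_1²/n_1 + s_2²/n_2) = (45.4 − 37.7)/√(9.38²/18 + 4.69²/18) = 3.1151
Welch–Satterthwaite df ≈ 25.00
Two-sided p-value ≈ 0.0046
Since p ≈ 0.0046 < α = 0.05, reject H0; the data support H1.

3.1151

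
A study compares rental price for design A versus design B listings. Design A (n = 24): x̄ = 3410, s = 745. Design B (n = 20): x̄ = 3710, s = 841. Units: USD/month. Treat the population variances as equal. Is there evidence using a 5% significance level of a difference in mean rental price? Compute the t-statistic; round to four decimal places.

Let group 1 = design A, group 2 = design B. H0: μ_1 = μ_2; H1: μ_1 ≠ μ_2 (two-sample pooled-variance t-test, two-sided).
s_p² = [(24−1)·745² + (20−1)·841²]/(24+20−2) = 623903
t = (3410 − 3710)/√[623903·(1/24 + 1/20)] = -1.2545
df = n₁ + n₂ − 2 = 42
Two-sided p-value ≈ 0.217
Since p ≈ 0.217 > α = 0.05, fail to reject H0; the evidence is not statistically significant.

-1.2545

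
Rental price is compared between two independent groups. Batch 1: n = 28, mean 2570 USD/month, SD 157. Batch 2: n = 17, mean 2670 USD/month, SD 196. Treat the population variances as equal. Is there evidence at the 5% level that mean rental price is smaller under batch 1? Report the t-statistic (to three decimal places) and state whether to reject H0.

t = -1.885; reject H0

Let group 1 = batch 1, group 2 = batch 2. H0: μ_1 = μ_2; H1: μ_1 < μ_2 (two-sample pooled-variance t-test, left-tailed).
s_p² = [(28−1)·157² + (17−1)·196²]/(28+17−2) = 29771.6
t = (2570 − 2670)/√[29771.6·(1/28 + 1/17)] = -1.885
df = n₁ + n₂ − 2 = 43
p-value = P(T ≤ -1.885) ≈ 0.033
Since p ≈ 0.033 < α = 0.05, reject H0; the data support H1.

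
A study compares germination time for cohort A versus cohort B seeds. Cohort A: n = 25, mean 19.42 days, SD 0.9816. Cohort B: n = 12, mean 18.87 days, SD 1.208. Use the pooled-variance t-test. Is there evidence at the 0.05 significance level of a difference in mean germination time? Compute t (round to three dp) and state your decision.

Let group 1 = cohort A, group 2 = cohort B. H0: μ_1 = μ_2; H1: μ_1 ≠ μ_2 (two-sample pooled-variance t-test, two-sided).
s_p² = [(25−1)·0.9816² + (12−1)·1.208²]/(25+12−2) = 1.11934
t = (19.42 − 18.87)/√[1.11934·(1/25 + 1/12)] = 1.480
df = n₁ + n₂ − 2 = 35
Two-sided p-value ≈ 0.1477
Since p ≈ 0.1477 > α = 0.05, fail to reject H0; the data do not provide sufficient evidence against H0.

t = 1.480; fail to reject H0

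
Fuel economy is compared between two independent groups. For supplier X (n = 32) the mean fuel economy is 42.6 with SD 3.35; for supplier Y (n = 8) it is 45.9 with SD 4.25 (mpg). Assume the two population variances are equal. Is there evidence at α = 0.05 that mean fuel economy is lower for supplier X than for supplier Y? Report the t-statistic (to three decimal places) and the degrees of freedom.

Let group 1 = supplier X, group 2 = supplier Y. H0: μ_1 = μ_2; H1: μ_1 < μ_2 (two-sample pooled-variance t-test, left-tailed).
s_p² = [(32−1)·3.35² + (8−1)·4.25²]/(32+8−2) = 12.4825
t = (42.6 − 45.9)/√[12.4825·(1/32 + 1/8)] = -2.363
df = n₁ + n₂ − 2 = 38
p-value = P(T ≤ -2.363) ≈ 0.012
Since p ≈ 0.012 < α = 0.05, reject H0; the data support H1.

t = -2.363, df = 38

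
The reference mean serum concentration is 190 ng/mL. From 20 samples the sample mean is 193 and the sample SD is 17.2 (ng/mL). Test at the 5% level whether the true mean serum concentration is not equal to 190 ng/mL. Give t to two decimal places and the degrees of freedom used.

H0: μ = 190; H1: μ ≠ 190 (one-sample t-test, two-sided).
t = (x̄ − μ₀)/(s/√n) = (193 − 190)/(17.2/√20) = 0.78
df = n − 1 = 19
Two-sided p-value ≈ 0.445
Since p ≈ 0.445 > α = 0.05, fail to reject H0; the evidence is not statistically significant.

t = 0.78, df = 19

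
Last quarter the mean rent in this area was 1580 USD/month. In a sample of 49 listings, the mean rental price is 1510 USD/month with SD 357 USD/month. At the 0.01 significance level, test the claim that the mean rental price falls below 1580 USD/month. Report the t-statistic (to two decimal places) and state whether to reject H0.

t = -1.37; fail to reject H0

H0: μ = 1580; H1: μ < 1580 (one-sample t-test, left-tailed).
t = (x̄ − μ₀)/(s/√n) = (1510 − 1580)/(357/√49) = -1.37
df = n − 1 = 48
p-value = P(T ≤ -1.37) ≈ 0.088
Since p ≈ 0.088 > α = 0.01, fail to reject H0; the data do not provide sufficient evidence against H0.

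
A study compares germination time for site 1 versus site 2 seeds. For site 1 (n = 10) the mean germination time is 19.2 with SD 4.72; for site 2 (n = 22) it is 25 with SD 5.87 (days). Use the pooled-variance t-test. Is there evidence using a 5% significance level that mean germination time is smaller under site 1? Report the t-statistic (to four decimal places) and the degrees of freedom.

t = -2.7401, df = 30

Let group 1 = site 1, group 2 = site 2. H0: μ_1 = μ_2; H1: μ_1 < μ_2 (two-sample pooled-variance t-test, left-tailed).
s_p² = [(10−1)·4.72² + (22−1)·5.87²]/(10+22−2) = 30.8034
t = (19.2 − 25)/√[30.8034·(1/10 + 1/22)] = -2.7401
df = n₁ + n₂ − 2 = 30
p-value = P(T ≤ -2.7401) ≈ 0.005
Since p ≈ 0.005 < α = 0.05, reject H0; the data support H1.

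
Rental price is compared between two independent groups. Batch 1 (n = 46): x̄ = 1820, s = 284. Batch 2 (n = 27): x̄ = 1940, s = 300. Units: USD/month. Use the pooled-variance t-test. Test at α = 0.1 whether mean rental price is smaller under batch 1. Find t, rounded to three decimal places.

Let group 1 = batch 1, group 2 = batch 2. H0: μ_1 = μ_2; H1: μ_1 < μ_2 (two-sample pooled-variance t-test, left-tailed).
s_p² = [(46−1)·284² + (27−1)·300²]/(46+27−2) = 84077.7
t = (1820 − 1940)/√[84077.7·(1/46 + 1/27)] = -1.707
df = n₁ + n₂ − 2 = 71
p-value = P(T ≤ -1.707) ≈ 0.0461
Since p ≈ 0.0461 < α = 0.1, reject H0; the data support H1.

-1.707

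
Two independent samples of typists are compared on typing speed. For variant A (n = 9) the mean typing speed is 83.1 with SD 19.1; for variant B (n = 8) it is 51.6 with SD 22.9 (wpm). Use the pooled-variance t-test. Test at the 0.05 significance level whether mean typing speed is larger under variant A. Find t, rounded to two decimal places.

3.09

Let group 1 = variant A, group 2 = variant B. H0: μ_1 = μ_2; H1: μ_1 > μ_2 (two-sample pooled-variance t-test, right-tailed).
s_p² = [(9−1)·19.1² + (8−1)·22.9²]/(9+8−2) = 439.29
t = (83.1 − 51.6)/√[439.29·(1/9 + 1/8)] = 3.09
df = n₁ + n₂ − 2 = 15
p-value = P(T ≥ 3.09) ≈ 0.0037
Since p ≈ 0.0037 < α = 0.05, reject H0; the data support H1.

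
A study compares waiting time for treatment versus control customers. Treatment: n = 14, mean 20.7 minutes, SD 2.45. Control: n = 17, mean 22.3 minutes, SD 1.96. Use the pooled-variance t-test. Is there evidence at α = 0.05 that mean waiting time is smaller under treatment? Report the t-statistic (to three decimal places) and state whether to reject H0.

Let group 1 = treatment, group 2 = control. H0: μ_1 = μ_2; H1: μ_1 < μ_2 (two-sample pooled-variance t-test, left-tailed).
s_p² = [(14−1)·2.45² + (17−1)·1.96²]/(14+17−2) = 4.81028
t = (20.7 − 22.3)/√[4.81028·(1/14 + 1/17)] = -2.021
df = n₁ + n₂ − 2 = 29
p-value = P(T ≤ -2.021) ≈ 0.0263
Since p ≈ 0.0263 < α = 0.05, reject H0; the data support H1.

t = -2.021; reject H0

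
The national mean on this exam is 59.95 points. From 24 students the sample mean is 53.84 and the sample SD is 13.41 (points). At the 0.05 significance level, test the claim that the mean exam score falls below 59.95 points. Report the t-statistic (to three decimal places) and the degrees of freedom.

H0: μ = 59.95; H1: μ < 59.95 (one-sample t-test, left-tailed).
t = (x̄ − μ₀)/(s/√n) = (53.84 − 59.95)/(13.41/√24) = -2.232
df = n − 1 = 23
p-value = P(T ≤ -2.232) ≈ 0.018
Since p ≈ 0.018 < α = 0.05, reject H0; the evidence is statistically significant.

t = -2.232, df = 23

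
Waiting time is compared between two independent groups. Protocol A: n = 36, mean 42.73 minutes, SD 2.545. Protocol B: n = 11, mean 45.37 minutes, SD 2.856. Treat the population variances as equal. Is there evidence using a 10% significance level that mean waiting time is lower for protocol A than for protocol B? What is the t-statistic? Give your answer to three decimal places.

Let group 1 = protocol A, group 2 = protocol B. H0: μ_1 = μ_2; H1: μ_1 < μ_2 (two-sample pooled-variance t-test, left-tailed).
s_p² = [(36−1)·2.545² + (11−1)·2.856²]/(36+11−2) = 6.85029
t = (42.73 − 45.37)/√[6.85029·(1/36 + 1/11)] = -2.928
df = n₁ + n₂ − 2 = 45
p-value = P(T ≤ -2.928) ≈ 0.003
Since p ≈ 0.003 < α = 0.1, reject H0; the evidence is statistically significant.

-2.928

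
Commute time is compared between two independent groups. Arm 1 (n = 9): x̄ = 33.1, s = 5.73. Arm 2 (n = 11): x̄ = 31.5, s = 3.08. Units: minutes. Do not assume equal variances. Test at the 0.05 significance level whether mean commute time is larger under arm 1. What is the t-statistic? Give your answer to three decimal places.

Let group 1 = arm 1, group 2 = arm 2. H0: μ_1 = μ_2; H1: μ_1 > μ_2 (Welch's two-sample t-test, right-tailed).
t = (x̄_1 − x̄_2)/√(s_1²/n_1 + s_2²/n_2) = (33.1 − 31.5)/√(5.73²/9 + 3.08²/11) = 0.753
Welch–Satterthwaite df ≈ 11.71
p-value = P(T ≥ 0.753) ≈ 0.2331
Since p ≈ 0.2331 > α = 0.05, fail to reject H0; the data do not provide sufficient evidence against H0.

0.753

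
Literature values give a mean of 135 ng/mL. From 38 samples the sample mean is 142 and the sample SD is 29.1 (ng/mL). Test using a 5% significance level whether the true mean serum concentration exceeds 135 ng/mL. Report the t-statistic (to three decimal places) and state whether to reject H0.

H0: μ = 135; H1: μ > 135 (one-sample t-test, right-tailed).
t = (x̄ − μ₀)/(s/√n) = (142 − 135)/(29.1/√38) = 1.483
df = n − 1 = 37
p-value = P(T ≥ 1.483) ≈ 0.0733
Since p ≈ 0.0733 > α = 0.05, fail to reject H0; the data do not provide sufficient evidence against H0.

t = 1.483; fail to reject H0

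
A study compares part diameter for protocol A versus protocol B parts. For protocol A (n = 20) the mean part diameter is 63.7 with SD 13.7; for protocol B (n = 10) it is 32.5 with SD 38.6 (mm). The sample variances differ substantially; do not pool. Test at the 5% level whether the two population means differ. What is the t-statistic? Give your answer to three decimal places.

2.479

Let group 1 = protocol A, group 2 = protocol B. H0: μ_1 = μ_2; H1: μ_1 ≠ μ_2 (Welch's two-sample t-test, two-sided).
t = (x̄_1 − x̄_2)/√(s_1²/n_1 + s_2²/n_2) = (63.7 − 32.5)/√(13.7²/20 + 38.6²/10) = 2.479
Welch–Satterthwaite df ≈ 10.15
Two-sided p-value ≈ 0.0323
Since p ≈ 0.0323 < α = 0.05, reject H0; the data support H1.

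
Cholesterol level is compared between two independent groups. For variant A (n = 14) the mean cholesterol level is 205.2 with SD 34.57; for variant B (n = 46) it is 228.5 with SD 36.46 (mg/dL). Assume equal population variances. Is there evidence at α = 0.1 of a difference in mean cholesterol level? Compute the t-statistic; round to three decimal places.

Let group 1 = variant A, group 2 = variant B. H0: μ_1 = μ_2; H1: μ_1 ≠ μ_2 (two-sample pooled-variance t-test, two-sided).
s_p² = [(14−1)·34.57² + (46−1)·36.46²]/(14+46−2) = 1299.24
t = (205.2 − 228.5)/√[1299.24·(1/14 + 1/46)] = -2.118
df = n₁ + n₂ − 2 = 58
Two-sided p-value ≈ 0.0385
Since p ≈ 0.0385 < α = 0.1, reject H0; the evidence is statistically significant.

-2.118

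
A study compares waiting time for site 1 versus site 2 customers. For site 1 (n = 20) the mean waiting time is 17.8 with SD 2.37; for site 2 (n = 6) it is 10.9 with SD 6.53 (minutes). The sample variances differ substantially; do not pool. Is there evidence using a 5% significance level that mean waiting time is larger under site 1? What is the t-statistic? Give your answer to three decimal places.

2.539

Let group 1 = site 1, group 2 = site 2. H0: μ_1 = μ_2; H1: μ_1 > μ_2 (Welch's two-sample t-test, right-tailed).
t = (x̄_1 − x̄_2)/√(s_1²/n_1 + s_2²/n_2) = (17.8 − 10.9)/√(2.37²/20 + 6.53²/6) = 2.539
Welch–Satterthwaite df ≈ 5.40
p-value = P(T ≥ 2.539) ≈ 0.0242
Since p ≈ 0.0242 < α = 0.05, reject H0; the data support H1.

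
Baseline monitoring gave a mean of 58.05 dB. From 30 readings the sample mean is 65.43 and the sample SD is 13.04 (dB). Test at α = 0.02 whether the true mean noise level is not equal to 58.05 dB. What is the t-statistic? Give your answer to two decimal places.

3.10

H0: μ = 58.05; H1: μ ≠ 58.05 (one-sample t-test, two-sided).
t = (x̄ − μ₀)/(s/√n) = (65.43 − 58.05)/(13.04/√30) = 3.10
df = n − 1 = 29
Two-sided p-value ≈ 0.004
Since p ≈ 0.004 < α = 0.02, reject H0; the evidence is statistically significant.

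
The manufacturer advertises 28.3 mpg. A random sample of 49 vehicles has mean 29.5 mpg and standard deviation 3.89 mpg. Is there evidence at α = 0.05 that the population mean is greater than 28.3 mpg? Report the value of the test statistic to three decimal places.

H0: μ = 28.3; H1: μ > 28.3 (one-sample t-test, right-tailed).
t = (x̄ − μ₀)/(s/√n) = (29.5 − 28.3)/(3.89/√49) = 2.159
df = n − 1 = 48
p-value = P(T ≥ 2.159) ≈ 0.0179
Since p ≈ 0.0179 < α = 0.05, reject H0; the evidence is statistically significant.

2.159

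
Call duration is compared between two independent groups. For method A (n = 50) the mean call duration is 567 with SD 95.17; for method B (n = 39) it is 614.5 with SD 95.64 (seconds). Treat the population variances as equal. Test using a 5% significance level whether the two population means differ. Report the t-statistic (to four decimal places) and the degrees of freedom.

t = -2.3312, df = 87

Let group 1 = method A, group 2 = method B. H0: μ_1 = μ_2; H1: μ_1 ≠ μ_2 (two-sample pooled-variance t-test, two-sided).
s_p² = [(50−1)·95.17² + (39−1)·95.64²]/(50+39−2) = 9096.5
t = (567 − 614.5)/√[9096.5·(1/50 + 1/39)] = -2.3312
df = n₁ + n₂ − 2 = 87
Two-sided p-value ≈ 0.0221
Since p ≈ 0.0221 < α = 0.05, reject H0; the data support H1.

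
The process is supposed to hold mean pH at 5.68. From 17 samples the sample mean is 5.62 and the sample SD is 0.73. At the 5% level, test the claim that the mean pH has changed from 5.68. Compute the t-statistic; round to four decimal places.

-0.3389

H0: μ = 5.68; H1: μ ≠ 5.68 (one-sample t-test, two-sided).
t = (x̄ − μ₀)/(s/√n) = (5.62 − 5.68)/(0.73/√17) = -0.3389
df = n − 1 = 16
Two-sided p-value ≈ 0.739
Since p ≈ 0.739 > α = 0.05, fail to reject H0; the data do not provide sufficient evidence against H0.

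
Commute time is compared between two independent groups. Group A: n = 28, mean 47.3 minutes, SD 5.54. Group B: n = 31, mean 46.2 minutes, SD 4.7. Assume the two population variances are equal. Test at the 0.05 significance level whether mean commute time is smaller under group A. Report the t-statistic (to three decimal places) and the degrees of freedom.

Let group 1 = group A, group 2 = group B. H0: μ_1 = μ_2; H1: μ_1 < μ_2 (two-sample pooled-variance t-test, left-tailed).
s_p² = [(28−1)·5.54² + (31−1)·4.7²]/(28+31−2) = 26.1644
t = (47.3 − 46.2)/√[26.1644·(1/28 + 1/31)] = 0.825
df = n₁ + n₂ − 2 = 57
p-value = P(T ≤ 0.825) ≈ 0.794
Since p ≈ 0.794 > α = 0.05, fail to reject H0; the evidence is not statistically significant.

t = 0.825, df = 57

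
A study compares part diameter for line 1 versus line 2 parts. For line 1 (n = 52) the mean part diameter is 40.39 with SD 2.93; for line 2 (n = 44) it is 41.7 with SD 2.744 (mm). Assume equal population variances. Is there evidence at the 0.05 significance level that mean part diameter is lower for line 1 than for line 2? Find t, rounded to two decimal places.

Let group 1 = line 1, group 2 = line 2. H0: μ_1 = μ_2; H1: μ_1 < μ_2 (two-sample pooled-variance t-test, left-tailed).
s_p² = [(52−1)·2.93² + (44−1)·2.744²]/(52+44−2) = 8.10213
t = (40.39 − 41.7)/√[8.10213·(1/52 + 1/44)] = -2.25
df = n₁ + n₂ − 2 = 94
p-value = P(T ≤ -2.25) ≈ 0.013
Since p ≈ 0.013 < α = 0.05, reject H0; the evidence is statistically significant.

-2.25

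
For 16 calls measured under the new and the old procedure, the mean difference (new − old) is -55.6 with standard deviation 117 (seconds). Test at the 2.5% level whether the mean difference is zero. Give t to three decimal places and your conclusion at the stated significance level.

H0: μ_d = 0; H1: μ_d ≠ 0 (paired t-test on the differences, two-sided).
t = d̄/(s_d/√n) = -55.6/(117/√16) = -1.901
df = n − 1 = 15
Two-sided p-value ≈ 0.077
Since p ≈ 0.077 > α = 0.025, fail to reject H0; the evidence is not statistically significant.

t = -1.901; fail to reject H0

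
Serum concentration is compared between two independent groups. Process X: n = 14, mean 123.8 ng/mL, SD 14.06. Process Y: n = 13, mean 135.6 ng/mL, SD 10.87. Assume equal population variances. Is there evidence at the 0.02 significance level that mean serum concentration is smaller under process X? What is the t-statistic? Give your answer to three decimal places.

Let group 1 = process X, group 2 = process Y. H0: μ_1 = μ_2; H1: μ_1 < μ_2 (two-sample pooled-variance t-test, left-tailed).
s_p² = [(14−1)·14.06² + (13−1)·10.87²]/(14+13−2) = 159.511
t = (123.8 − 135.6)/√[159.511·(1/14 + 1/13)] = -2.426
df = n₁ + n₂ − 2 = 25
p-value = P(T ≤ -2.426) ≈ 0.0114
Since p ≈ 0.0114 < α = 0.02, reject H0; the data support H1.

-2.426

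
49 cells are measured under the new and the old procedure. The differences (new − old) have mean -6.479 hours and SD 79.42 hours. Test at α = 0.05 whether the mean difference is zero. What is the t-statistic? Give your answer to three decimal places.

-0.571

H0: μ_d = 0; H1: μ_d ≠ 0 (paired t-test on the differences, two-sided).
t = d̄/(s_d/√n) = -6.479/(79.42/√49) = -0.571
df = n − 1 = 48
Two-sided p-value ≈ 0.5706
Since p ≈ 0.5706 > α = 0.05, fail to reject H0; the evidence is not statistically significant.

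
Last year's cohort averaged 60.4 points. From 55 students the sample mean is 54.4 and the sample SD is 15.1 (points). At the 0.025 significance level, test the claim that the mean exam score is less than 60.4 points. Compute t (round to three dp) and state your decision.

t = -2.947; reject H0

H0: μ = 60.4; H1: μ < 60.4 (one-sample t-test, left-tailed).
t = (x̄ − μ₀)/(s/√n) = (54.4 − 60.4)/(15.1/√55) = -2.947
df = n − 1 = 54
p-value = P(T ≤ -2.947) ≈ 0.0024
Since p ≈ 0.0024 < α = 0.025, reject H0; the evidence is statistically significant.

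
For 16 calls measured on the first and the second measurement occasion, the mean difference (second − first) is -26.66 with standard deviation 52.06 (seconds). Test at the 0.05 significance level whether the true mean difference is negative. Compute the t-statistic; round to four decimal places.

H0: μ_d = 0; H1: μ_d < 0 (paired t-test on the differences, left-tailed).
t = d̄/(s_d/√n) = -26.66/(52.06/√16) = -2.0484
df = n − 1 = 15
p-value = P(T ≤ -2.0484) ≈ 0.029
Since p ≈ 0.029 < α = 0.05, reject H0; the evidence is statistically significant.

-2.0484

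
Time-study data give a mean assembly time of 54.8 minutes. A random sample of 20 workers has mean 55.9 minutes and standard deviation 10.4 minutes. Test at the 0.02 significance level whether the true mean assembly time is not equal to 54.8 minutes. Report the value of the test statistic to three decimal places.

0.473

H0: μ = 54.8; H1: μ ≠ 54.8 (one-sample t-test, two-sided).
t = (x̄ − μ₀)/(s/√n) = (55.9 − 54.8)/(10.4/√20) = 0.473
df = n − 1 = 19
Two-sided p-value ≈ 0.642
Since p ≈ 0.642 > α = 0.02, fail to reject H0; the data do not provide sufficient evidence against H0.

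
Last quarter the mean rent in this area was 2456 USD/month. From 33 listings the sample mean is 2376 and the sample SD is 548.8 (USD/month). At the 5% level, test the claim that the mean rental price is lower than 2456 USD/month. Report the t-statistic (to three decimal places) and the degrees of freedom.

t = -0.837, df = 32

H0: μ = 2456; H1: μ < 2456 (one-sample t-test, left-tailed).
t = (x̄ − μ₀)/(s/√n) = (2376 − 2456)/(548.8/√33) = -0.837
df = n − 1 = 32
p-value = P(T ≤ -0.837) ≈ 0.204
Since p ≈ 0.204 > α = 0.05, fail to reject H0; the evidence is not statistically significant.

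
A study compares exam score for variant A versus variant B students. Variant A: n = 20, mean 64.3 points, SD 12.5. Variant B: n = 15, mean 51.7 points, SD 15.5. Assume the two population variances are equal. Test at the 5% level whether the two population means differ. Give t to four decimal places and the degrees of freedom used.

t = 2.6630, df = 33

Let group 1 = variant A, group 2 = variant B. H0: μ_1 = μ_2; H1: μ_1 ≠ μ_2 (two-sample pooled-variance t-test, two-sided).
s_p² = [(20−1)·12.5² + (15−1)·15.5²]/(20+15−2) = 191.886
t = (64.3 − 51.7)/√[191.886·(1/20 + 1/15)] = 2.6630
df = n₁ + n₂ − 2 = 33
Two-sided p-value ≈ 0.0119
Since p ≈ 0.0119 < α = 0.05, reject H0; the data support H1.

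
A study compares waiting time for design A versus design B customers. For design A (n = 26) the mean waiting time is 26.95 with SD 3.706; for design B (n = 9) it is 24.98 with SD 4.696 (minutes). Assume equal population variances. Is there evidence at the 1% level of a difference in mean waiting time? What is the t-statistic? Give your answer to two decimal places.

1.28

Let group 1 = design A, group 2 = design B. H0: μ_1 = μ_2; H1: μ_1 ≠ μ_2 (two-sample pooled-variance t-test, two-sided).
s_p² = [(26−1)·3.706² + (9−1)·4.696²]/(26+9−2) = 15.7509
t = (26.95 − 24.98)/√[15.7509·(1/26 + 1/9)] = 1.28
df = n₁ + n₂ − 2 = 33
Two-sided p-value ≈ 0.208
Since p ≈ 0.208 > α = 0.01, fail to reject H0; the data do not provide sufficient evidence against H0.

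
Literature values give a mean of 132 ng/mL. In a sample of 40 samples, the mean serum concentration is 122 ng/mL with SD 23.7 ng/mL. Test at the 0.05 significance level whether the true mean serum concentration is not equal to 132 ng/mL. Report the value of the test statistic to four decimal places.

-2.6686

H0: μ = 132; H1: μ ≠ 132 (one-sample t-test, two-sided).
t = (x̄ − μ₀)/(s/√n) = (122 − 132)/(23.7/√40) = -2.6686
df = n − 1 = 39
Two-sided p-value ≈ 0.011
Since p ≈ 0.011 < α = 0.05, reject H0; the evidence is statistically significant.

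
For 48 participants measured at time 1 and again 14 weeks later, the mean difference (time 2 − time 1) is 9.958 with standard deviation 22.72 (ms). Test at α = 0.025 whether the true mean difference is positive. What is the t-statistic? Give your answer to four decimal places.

H0: μ_d = 0; H1: μ_d > 0 (paired t-test on the differences, right-tailed).
t = d̄/(s_d/√n) = 9.958/(22.72/√48) = 3.0366
df = n − 1 = 47
p-value = P(T ≥ 3.0366) ≈ 0.002
Since p ≈ 0.002 < α = 0.025, reject H0; the evidence is statistically significant.

3.0366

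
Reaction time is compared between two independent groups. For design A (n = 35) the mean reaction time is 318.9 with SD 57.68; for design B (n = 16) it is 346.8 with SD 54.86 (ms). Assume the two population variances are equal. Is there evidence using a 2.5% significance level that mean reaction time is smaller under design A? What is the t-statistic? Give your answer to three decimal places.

-1.627

Let group 1 = design A, group 2 = design B. H0: μ_1 = μ_2; H1: μ_1 < μ_2 (two-sample pooled-variance t-test, left-tailed).
s_p² = [(35−1)·57.68² + (16−1)·54.86²]/(35+16−2) = 3229.83
t = (318.9 − 346.8)/√[3229.83·(1/35 + 1/16)] = -1.627
df = n₁ + n₂ − 2 = 49
p-value = P(T ≤ -1.627) ≈ 0.055
Since p ≈ 0.055 > α = 0.025, fail to reject H0; the data do not provide sufficient evidence against H0.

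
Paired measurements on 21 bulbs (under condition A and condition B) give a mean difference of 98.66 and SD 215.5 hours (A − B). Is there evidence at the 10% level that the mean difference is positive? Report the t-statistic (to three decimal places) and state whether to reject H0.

H0: μ_d = 0; H1: μ_d > 0 (paired t-test on the differences, right-tailed).
t = d̄/(s_d/√n) = 98.66/(215.5/√21) = 2.098
df = n − 1 = 20
p-value = P(T ≥ 2.098) ≈ 0.024
Since p ≈ 0.024 < α = 0.1, reject H0; the data support H1.

t = 2.098; reject H0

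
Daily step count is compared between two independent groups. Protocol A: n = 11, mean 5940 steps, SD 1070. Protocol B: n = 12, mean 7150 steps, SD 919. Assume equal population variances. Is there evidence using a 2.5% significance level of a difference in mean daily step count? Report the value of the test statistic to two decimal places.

-2.92

Let group 1 = protocol A, group 2 = protocol B. H0: μ_1 = μ_2; H1: μ_1 ≠ μ_2 (two-sample pooled-variance t-test, two-sided).
s_p² = [(11−1)·1070² + (12−1)·919²]/(11+12−2) = 987580
t = (5940 − 7150)/√[987580·(1/11 + 1/12)] = -2.92
df = n₁ + n₂ − 2 = 21
Two-sided p-value ≈ 0.0082
Since p ≈ 0.0082 < α = 0.025, reject H0; the data support H1.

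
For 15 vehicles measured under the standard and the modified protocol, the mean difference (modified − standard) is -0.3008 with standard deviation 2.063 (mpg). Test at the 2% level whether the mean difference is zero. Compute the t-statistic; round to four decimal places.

-0.5647

H0: μ_d = 0; H1: μ_d ≠ 0 (paired t-test on the differences, two-sided).
t = d̄/(s_d/√n) = -0.3008/(2.063/√15) = -0.5647
df = n − 1 = 14
Two-sided p-value ≈ 0.5812
Since p ≈ 0.5812 > α = 0.02, fail to reject H0; the data do not provide sufficient evidence against H0.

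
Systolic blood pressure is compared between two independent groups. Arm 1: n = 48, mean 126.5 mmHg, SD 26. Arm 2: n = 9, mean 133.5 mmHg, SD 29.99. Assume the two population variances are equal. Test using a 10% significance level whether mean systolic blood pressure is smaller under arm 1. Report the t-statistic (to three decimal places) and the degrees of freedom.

t = -0.724, df = 55

Let group 1 = arm 1, group 2 = arm 2. H0: μ_1 = μ_2; H1: μ_1 < μ_2 (two-sample pooled-variance t-test, left-tailed).
s_p² = [(48−1)·26² + (9−1)·29.99²]/(48+9−2) = 708.495
t = (126.5 − 133.5)/√[708.495·(1/48 + 1/9)] = -0.724
df = n₁ + n₂ − 2 = 55
p-value = P(T ≤ -0.724) ≈ 0.236
Since p ≈ 0.236 > α = 0.1, fail to reject H0; the data do not provide sufficient evidence against H0.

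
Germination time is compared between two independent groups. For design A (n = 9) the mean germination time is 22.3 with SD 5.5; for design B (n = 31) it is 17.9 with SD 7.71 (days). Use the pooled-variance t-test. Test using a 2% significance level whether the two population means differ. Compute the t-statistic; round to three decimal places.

1.592

Let group 1 = design A, group 2 = design B. H0: μ_1 = μ_2; H1: μ_1 ≠ μ_2 (two-sample pooled-variance t-test, two-sided).
s_p² = [(9−1)·5.5² + (31−1)·7.71²]/(9+31−2) = 53.298
t = (22.3 − 17.9)/√[53.298·(1/9 + 1/31)] = 1.592
df = n₁ + n₂ − 2 = 38
Two-sided p-value ≈ 0.1197
Since p ≈ 0.1197 > α = 0.02, fail to reject H0; the evidence is not statistically significant.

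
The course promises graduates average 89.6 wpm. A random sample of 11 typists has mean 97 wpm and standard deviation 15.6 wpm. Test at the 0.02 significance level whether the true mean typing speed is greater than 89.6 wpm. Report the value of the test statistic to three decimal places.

1.573

H0: μ = 89.6; H1: μ > 89.6 (one-sample t-test, right-tailed).
t = (x̄ − μ₀)/(s/√n) = (97 − 89.6)/(15.6/√11) = 1.573
df = n − 1 = 10
p-value = P(T ≥ 1.573) ≈ 0.0734
Since p ≈ 0.0734 > α = 0.02, fail to reject H0; the evidence is not statistically significant.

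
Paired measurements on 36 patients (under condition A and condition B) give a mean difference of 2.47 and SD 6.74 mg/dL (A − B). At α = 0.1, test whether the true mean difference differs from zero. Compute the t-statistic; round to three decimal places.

H0: μ_d = 0; H1: μ_d ≠ 0 (paired t-test on the differences, two-sided).
t = d̄/(s_d/√n) = 2.47/(6.74/√36) = 2.199
df = n − 1 = 35
Two-sided p-value ≈ 0.035
Since p ≈ 0.035 < α = 0.1, reject H0; the evidence is statistically significant.

2.199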